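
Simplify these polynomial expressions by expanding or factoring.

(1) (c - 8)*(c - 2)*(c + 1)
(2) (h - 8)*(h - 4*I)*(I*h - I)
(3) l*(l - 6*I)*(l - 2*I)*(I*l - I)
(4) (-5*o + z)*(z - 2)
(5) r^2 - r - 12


(1) = c^3 - 9*c^2 + 6*c + 16
(2) = I*h^3 + 4*h^2 - 9*I*h^2 - 36*h + 8*I*h + 32
(3) = I*l^4 + 8*l^3 - I*l^3 - 8*l^2 - 12*I*l^2 + 12*I*l
(4) = -5*o*z + 10*o + z^2 - 2*z
(5) = (r - 4)*(r + 3)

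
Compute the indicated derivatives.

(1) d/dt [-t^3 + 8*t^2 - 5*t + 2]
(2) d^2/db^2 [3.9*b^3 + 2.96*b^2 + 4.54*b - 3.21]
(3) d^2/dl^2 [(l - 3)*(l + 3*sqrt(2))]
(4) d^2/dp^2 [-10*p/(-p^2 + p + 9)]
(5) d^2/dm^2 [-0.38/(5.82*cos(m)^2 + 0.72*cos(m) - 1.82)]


(1) = -3*t^2 + 16*t - 5
(2) = 23.4*b + 5.92
(3) = 2
(4) = 20*(-p*(2*p - 1)^2 + (1 - 3*p)*(-p^2 + p + 9))/(-p^2 + p + 9)^3
(5) = (51.486048*(1 - cos(m)^2)^2 + 4.777056*cos(m)^3 + 42.040464*cos(m)^2 - 9.05616*cos(m) - 59.930256)/(5.82*cos(m)^2 + 0.72*cos(m) - 1.82)^3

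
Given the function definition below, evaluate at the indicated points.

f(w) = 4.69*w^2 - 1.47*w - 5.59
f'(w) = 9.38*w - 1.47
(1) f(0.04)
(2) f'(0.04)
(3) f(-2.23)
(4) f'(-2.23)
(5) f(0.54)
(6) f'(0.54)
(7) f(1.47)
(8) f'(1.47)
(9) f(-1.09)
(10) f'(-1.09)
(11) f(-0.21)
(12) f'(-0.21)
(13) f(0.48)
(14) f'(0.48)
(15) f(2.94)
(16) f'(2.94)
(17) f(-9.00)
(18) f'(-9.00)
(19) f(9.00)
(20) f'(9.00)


(1) = -5.64
(2) = -1.09
(3) = 21.01
(4) = -22.39
(5) = -5.02
(6) = 3.60
(7) = 2.38
(8) = 12.32
(9) = 1.58
(10) = -11.69
(11) = -5.07
(12) = -3.44
(13) = -5.22
(14) = 3.03
(15) = 30.63
(16) = 26.11
(17) = 387.53
(18) = -85.89
(19) = 361.07
(20) = 82.95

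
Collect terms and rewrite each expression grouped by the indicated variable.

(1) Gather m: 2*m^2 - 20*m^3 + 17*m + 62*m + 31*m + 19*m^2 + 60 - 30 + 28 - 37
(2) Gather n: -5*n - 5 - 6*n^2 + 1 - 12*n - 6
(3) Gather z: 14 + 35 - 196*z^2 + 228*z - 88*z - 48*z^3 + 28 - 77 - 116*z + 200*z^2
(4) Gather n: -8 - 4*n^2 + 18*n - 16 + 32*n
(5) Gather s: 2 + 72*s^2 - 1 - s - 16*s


(1) = -20*m^3 + 21*m^2 + 110*m + 21
(2) = -6*n^2 - 17*n - 10
(3) = -48*z^3 + 4*z^2 + 24*z
(4) = -4*n^2 + 50*n - 24
(5) = 72*s^2 - 17*s + 1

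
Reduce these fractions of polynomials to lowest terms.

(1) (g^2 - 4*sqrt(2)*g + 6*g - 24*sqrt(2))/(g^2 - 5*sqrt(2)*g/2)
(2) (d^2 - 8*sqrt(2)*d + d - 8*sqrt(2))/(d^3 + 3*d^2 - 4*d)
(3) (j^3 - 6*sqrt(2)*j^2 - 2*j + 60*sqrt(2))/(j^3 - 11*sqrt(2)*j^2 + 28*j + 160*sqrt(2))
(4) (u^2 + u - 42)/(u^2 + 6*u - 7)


(1) = (2*g^2 + g*(12 - 8*sqrt(2)) - 48*sqrt(2))/(2*g^2 - 5*sqrt(2)*g)
(2) = (d^2 + d*(1 - 8*sqrt(2)) - 8*sqrt(2))/(d^3 + 3*d^2 - 4*d)
(3) = (j - 3*sqrt(2))/(j - 8*sqrt(2))
(4) = (u - 6)/(u - 1)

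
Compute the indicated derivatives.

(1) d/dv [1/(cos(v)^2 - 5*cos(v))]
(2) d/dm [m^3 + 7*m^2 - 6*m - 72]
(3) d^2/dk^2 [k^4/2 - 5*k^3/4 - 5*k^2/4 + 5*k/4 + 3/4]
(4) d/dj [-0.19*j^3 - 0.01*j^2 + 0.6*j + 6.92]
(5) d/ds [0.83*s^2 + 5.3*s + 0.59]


(1) = (2*cos(v) - 5)*sin(v)/((cos(v) - 5)^2*cos(v)^2)
(2) = 3*m^2 + 14*m - 6
(3) = 6*k^2 - 15*k/2 - 5/2
(4) = -0.57*j^2 - 0.02*j + 0.6
(5) = 1.66*s + 5.3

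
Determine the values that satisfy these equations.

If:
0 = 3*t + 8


Then:
t = -8/3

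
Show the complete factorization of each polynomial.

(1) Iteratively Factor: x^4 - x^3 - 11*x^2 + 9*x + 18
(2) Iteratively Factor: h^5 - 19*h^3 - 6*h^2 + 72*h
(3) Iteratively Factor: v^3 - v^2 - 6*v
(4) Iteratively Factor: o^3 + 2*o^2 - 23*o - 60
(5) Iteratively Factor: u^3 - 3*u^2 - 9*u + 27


(1) = (x + 1)*(x^3 - 2*x^2 - 9*x + 18) = (x + 1)*(x + 3)*(x^2 - 5*x + 6) = (x - 2)*(x + 1)*(x + 3)*(x - 3)
(2) = (h - 4)*(h^4 + 4*h^3 - 3*h^2 - 18*h) = (h - 4)*(h - 2)*(h^3 + 6*h^2 + 9*h) = (h - 4)*(h - 2)*(h + 3)*(h^2 + 3*h) = (h - 4)*(h - 2)*(h + 3)^2*(h)
(3) = (v + 2)*(v^2 - 3*v) = v*(v + 2)*(v - 3)
(4) = (o + 4)*(o^2 - 2*o - 15) = (o + 3)*(o + 4)*(o - 5)
(5) = (u - 3)*(u^2 - 9) = (u - 3)*(u + 3)*(u - 3)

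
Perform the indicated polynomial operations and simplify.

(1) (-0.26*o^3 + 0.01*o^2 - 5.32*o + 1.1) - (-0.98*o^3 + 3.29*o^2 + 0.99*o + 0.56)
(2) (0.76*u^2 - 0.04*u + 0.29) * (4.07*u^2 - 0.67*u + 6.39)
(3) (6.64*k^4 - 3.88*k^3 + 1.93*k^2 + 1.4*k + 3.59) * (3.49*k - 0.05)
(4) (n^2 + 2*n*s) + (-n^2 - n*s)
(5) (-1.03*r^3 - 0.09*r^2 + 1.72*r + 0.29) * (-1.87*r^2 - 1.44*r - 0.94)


(1) = 0.72*o^3 - 3.28*o^2 - 6.31*o + 0.54
(2) = 3.0932*u^4 - 0.672*u^3 + 6.0635*u^2 - 0.4499*u + 1.8531
(3) = 23.1736*k^5 - 13.8732*k^4 + 6.9297*k^3 + 4.7895*k^2 + 12.4591*k - 0.1795
(4) = n*s
(5) = 1.9261*r^5 + 1.6515*r^4 - 2.1186*r^3 - 2.9345*r^2 - 2.0344*r - 0.2726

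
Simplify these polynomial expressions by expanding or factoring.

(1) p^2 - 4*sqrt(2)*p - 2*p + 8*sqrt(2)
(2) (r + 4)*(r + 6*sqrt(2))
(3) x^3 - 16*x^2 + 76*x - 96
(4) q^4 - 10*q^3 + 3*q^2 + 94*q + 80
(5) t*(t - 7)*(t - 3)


(1) = (p - 2)*(p - 4*sqrt(2))
(2) = r^2 + 4*r + 6*sqrt(2)*r + 24*sqrt(2)
(3) = (x - 8)*(x - 6)*(x - 2)
(4) = (q - 8)*(q - 5)*(q + 1)*(q + 2)
(5) = t^3 - 10*t^2 + 21*t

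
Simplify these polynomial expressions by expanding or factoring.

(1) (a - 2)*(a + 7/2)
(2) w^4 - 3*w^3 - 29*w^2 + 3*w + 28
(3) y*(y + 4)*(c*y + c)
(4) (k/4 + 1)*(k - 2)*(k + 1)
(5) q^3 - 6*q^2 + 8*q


(1) = a^2 + 3*a/2 - 7
(2) = (w - 7)*(w - 1)*(w + 1)*(w + 4)
(3) = c*y^3 + 5*c*y^2 + 4*c*y
(4) = k^3/4 + 3*k^2/4 - 3*k/2 - 2
(5) = q*(q - 4)*(q - 2)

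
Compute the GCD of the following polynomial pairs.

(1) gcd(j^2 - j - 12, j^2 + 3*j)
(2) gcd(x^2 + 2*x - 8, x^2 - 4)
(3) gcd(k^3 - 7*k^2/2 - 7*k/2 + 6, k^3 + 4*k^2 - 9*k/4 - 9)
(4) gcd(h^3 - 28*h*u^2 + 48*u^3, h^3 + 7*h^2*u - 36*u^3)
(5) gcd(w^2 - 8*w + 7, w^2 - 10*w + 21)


(1) = j + 3
(2) = gcd((x - 2)*(x + 4), (x - 2)*(x + 2)) = x - 2
(3) = gcd((k - 4)*(k - 1)*(k + 3/2), (k - 3/2)*(k + 3/2)*(k + 4)) = k + 3/2
(4) = -h^2 - 4*h*u + 12*u^2
(5) = gcd((w - 7)*(w - 1), (w - 7)*(w - 3)) = w - 7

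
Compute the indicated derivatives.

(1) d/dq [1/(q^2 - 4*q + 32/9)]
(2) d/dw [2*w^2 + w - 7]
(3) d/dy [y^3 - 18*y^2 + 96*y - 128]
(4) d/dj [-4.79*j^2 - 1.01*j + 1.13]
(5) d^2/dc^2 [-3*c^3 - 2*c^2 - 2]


(1) = 162*(2 - q)/(9*q^2 - 36*q + 32)^2
(2) = 4*w + 1
(3) = 3*y^2 - 36*y + 96
(4) = -9.58*j - 1.01
(5) = -18*c - 4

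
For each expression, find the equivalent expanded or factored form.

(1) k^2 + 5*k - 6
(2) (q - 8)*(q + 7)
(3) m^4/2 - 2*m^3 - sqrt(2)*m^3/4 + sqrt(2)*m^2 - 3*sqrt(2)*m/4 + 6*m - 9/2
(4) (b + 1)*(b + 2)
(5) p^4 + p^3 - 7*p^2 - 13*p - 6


(1) = (k - 1)*(k + 6)
(2) = q^2 - q - 56
(3) = (m/2 + sqrt(2)/2)*(m - 3)*(m - 1)*(m - 3*sqrt(2)/2)
(4) = b^2 + 3*b + 2
(5) = (p - 3)*(p + 1)^2*(p + 2)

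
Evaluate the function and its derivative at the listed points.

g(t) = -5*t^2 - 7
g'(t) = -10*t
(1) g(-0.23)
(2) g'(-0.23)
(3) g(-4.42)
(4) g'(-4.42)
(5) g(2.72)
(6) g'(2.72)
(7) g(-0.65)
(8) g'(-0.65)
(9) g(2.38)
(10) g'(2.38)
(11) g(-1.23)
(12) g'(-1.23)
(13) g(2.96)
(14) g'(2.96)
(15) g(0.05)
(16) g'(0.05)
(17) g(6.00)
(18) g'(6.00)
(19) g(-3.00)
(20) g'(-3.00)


(1) = -7.26
(2) = 2.30
(3) = -104.68
(4) = 44.20
(5) = -43.99
(6) = -27.20
(7) = -9.11
(8) = 6.50
(9) = -35.32
(10) = -23.80
(11) = -14.56
(12) = 12.30
(13) = -50.81
(14) = -29.60
(15) = -7.01
(16) = -0.50
(17) = -187.00
(18) = -60.00
(19) = -52.00
(20) = 30.00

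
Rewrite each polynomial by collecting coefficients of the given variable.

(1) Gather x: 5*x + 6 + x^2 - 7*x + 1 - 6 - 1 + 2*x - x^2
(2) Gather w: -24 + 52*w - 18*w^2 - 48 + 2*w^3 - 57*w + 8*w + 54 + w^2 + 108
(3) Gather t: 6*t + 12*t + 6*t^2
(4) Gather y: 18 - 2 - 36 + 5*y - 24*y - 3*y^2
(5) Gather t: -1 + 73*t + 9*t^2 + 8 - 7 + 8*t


(1) = 0
(2) = 2*w^3 - 17*w^2 + 3*w + 90
(3) = 6*t^2 + 18*t
(4) = -3*y^2 - 19*y - 20
(5) = 9*t^2 + 81*t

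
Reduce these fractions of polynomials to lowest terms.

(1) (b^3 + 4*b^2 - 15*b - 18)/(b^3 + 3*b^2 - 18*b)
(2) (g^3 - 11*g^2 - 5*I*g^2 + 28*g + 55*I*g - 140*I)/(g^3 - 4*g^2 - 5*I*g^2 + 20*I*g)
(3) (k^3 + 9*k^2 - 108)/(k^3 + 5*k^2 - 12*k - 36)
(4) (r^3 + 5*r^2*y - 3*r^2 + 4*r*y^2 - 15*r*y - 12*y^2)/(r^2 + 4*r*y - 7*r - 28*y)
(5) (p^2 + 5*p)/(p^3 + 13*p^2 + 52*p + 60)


(1) = (b + 1)/b
(2) = (g - 7)/g
(3) = (k + 6)/(k + 2)
(4) = (r^2 + r*y - 3*r - 3*y)/(r - 7)
(5) = p/(p^2 + 8*p + 12)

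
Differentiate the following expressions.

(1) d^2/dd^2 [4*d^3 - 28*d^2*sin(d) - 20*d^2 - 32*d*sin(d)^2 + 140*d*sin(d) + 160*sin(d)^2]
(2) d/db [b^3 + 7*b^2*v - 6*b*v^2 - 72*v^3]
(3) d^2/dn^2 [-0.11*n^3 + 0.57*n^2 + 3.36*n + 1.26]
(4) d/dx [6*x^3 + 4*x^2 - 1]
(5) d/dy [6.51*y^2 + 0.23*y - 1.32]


(1) = 28*d^2*sin(d) - 140*d*sin(d) - 112*d*cos(d) - 64*d*cos(2*d) + 24*d - 56*sin(d) - 64*sin(2*d) + 280*cos(d) + 320*cos(2*d) - 40
(2) = 3*b^2 + 14*b*v - 6*v^2
(3) = 1.14 - 0.66*n
(4) = 2*x*(9*x + 4)
(5) = 13.02*y + 0.23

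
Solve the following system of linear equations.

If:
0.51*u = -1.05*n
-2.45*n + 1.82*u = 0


Then:
n = 0.00
u = 0.00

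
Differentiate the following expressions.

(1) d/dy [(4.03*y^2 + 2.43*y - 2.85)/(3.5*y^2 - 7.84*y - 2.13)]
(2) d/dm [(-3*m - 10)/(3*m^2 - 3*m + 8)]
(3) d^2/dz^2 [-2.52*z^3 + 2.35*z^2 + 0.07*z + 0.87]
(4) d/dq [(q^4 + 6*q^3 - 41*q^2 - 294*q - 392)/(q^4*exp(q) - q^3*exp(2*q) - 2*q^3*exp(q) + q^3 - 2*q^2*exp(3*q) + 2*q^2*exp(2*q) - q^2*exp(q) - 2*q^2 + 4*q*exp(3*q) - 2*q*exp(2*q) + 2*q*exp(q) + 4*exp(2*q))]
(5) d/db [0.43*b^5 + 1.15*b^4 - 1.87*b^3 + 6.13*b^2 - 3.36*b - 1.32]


(1) = (-40.1002*y^2 + 2.7822*y - 27.5199)/(12.25*y^4 - 54.88*y^3 + 46.5556*y^2 + 33.3984*y + 4.5369)
(2) = 3*(3*m^2 + 20*m - 18)/(9*m^4 - 18*m^3 + 57*m^2 - 48*m + 64)
(3) = 4.7 - 15.12*z
(4) = (2*(2*q^3 + 9*q^2 - 41*q - 147)*(q^4*exp(q) - q^3*exp(2*q) - 2*q^3*exp(q) + q^3 - 2*q^2*exp(3*q) + 2*q^2*exp(2*q) - q^2*exp(q) - 2*q^2 + 4*q*exp(3*q) - 2*q*exp(2*q) + 2*q*exp(q) + 4*exp(2*q)) + (-q^4 - 6*q^3 + 41*q^2 + 294*q + 392)*(q^4*exp(q) - 2*q^3*exp(2*q) + 2*q^3*exp(q) - 6*q^2*exp(3*q) + q^2*exp(2*q) - 7*q^2*exp(q) + 3*q^2 + 8*q*exp(3*q) - 4*q + 4*exp(3*q) + 6*exp(2*q) + 2*exp(q)))/(q^4*exp(q) - q^3*exp(2*q) - 2*q^3*exp(q) + q^3 - 2*q^2*exp(3*q) + 2*q^2*exp(2*q) - q^2*exp(q) - 2*q^2 + 4*q*exp(3*q) - 2*q*exp(2*q) + 2*q*exp(q) + 4*exp(2*q))^2
(5) = 2.15*b^4 + 4.6*b^3 - 5.61*b^2 + 12.26*b - 3.36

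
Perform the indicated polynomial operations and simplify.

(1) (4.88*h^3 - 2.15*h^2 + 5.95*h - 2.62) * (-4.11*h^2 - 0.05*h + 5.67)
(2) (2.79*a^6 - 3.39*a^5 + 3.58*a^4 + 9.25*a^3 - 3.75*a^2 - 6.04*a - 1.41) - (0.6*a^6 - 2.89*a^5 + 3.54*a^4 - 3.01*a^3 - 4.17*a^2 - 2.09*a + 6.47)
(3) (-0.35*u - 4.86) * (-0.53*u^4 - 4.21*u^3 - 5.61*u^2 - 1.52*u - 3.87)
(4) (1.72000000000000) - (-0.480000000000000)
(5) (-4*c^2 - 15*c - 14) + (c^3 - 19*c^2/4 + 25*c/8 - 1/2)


(1) = -20.0568*h^5 + 8.5925*h^4 + 3.3226*h^3 - 1.7198*h^2 + 33.8675*h - 14.8554
(2) = 2.19*a^6 - 0.5*a^5 + 0.04*a^4 + 12.26*a^3 + 0.42*a^2 - 3.95*a - 7.88
(3) = 0.1855*u^5 + 4.0493*u^4 + 22.4241*u^3 + 27.7966*u^2 + 8.7417*u + 18.8082
(4) = 2.20000000000000
(5) = c^3 - 35*c^2/4 - 95*c/8 - 29/2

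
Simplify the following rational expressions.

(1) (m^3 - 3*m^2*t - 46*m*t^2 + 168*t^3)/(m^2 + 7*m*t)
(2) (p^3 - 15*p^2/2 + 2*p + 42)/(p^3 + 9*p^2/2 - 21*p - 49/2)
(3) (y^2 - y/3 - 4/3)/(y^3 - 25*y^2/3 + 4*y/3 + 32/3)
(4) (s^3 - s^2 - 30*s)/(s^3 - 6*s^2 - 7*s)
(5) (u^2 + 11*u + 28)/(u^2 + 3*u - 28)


(1) = (m^2 - 10*m*t + 24*t^2)/m
(2) = (p^2 - 4*p - 12)/(p^2 + 8*p + 7)
(3) = 1/(y - 8)
(4) = (s^2 - s - 30)/(s^2 - 6*s - 7)
(5) = (u + 4)/(u - 4)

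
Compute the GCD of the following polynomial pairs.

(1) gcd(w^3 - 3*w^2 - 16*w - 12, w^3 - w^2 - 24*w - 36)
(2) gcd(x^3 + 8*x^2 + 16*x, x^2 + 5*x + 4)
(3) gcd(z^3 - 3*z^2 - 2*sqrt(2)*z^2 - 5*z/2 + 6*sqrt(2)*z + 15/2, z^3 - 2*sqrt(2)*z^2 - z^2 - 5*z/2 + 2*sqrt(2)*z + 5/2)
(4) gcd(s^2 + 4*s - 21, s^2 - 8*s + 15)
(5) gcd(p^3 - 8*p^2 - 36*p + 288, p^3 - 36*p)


(1) = gcd((w - 6)*(w + 1)*(w + 2), (w - 6)*(w + 2)*(w + 3)) = w^2 - 4*w - 12
(2) = gcd(x*(x + 4)^2, (x + 1)*(x + 4)) = x + 4
(3) = z^2 - 2*sqrt(2)*z - 5/2
(4) = gcd((s - 3)*(s + 7), (s - 5)*(s - 3)) = s - 3
(5) = p^2 - 36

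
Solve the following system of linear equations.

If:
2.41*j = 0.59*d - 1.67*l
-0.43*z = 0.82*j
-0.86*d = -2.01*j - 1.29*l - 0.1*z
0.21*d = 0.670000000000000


Then:
d = 3.19
j = -30.48
l = 45.11
z = 58.13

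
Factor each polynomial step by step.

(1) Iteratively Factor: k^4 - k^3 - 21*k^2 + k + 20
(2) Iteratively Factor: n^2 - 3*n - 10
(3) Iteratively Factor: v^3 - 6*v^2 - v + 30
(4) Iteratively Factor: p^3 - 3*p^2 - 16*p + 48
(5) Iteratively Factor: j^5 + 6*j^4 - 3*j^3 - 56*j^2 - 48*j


(1) = (k + 1)*(k^3 - 2*k^2 - 19*k + 20) = (k + 1)*(k + 4)*(k^2 - 6*k + 5) = (k - 1)*(k + 1)*(k + 4)*(k - 5)
(2) = (n - 5)*(n + 2)
(3) = (v - 3)*(v^2 - 3*v - 10) = (v - 3)*(v + 2)*(v - 5)
(4) = (p + 4)*(p^2 - 7*p + 12) = (p - 4)*(p + 4)*(p - 3)
(5) = (j - 3)*(j^4 + 9*j^3 + 24*j^2 + 16*j) = (j - 3)*(j + 4)*(j^3 + 5*j^2 + 4*j) = (j - 3)*(j + 1)*(j + 4)*(j^2 + 4*j) = j*(j - 3)*(j + 1)*(j + 4)*(j + 4)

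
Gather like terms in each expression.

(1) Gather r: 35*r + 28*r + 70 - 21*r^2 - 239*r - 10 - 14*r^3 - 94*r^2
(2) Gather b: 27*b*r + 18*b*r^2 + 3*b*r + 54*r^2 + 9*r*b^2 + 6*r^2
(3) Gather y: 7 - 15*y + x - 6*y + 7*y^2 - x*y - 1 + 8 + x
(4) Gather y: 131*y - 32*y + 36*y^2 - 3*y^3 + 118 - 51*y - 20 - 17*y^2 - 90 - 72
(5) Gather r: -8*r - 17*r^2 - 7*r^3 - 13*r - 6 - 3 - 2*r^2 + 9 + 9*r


(1) = -14*r^3 - 115*r^2 - 176*r + 60
(2) = 9*b^2*r + b*(18*r^2 + 30*r) + 60*r^2
(3) = 2*x + 7*y^2 + y*(-x - 21) + 14
(4) = -3*y^3 + 19*y^2 + 48*y - 64
(5) = -7*r^3 - 19*r^2 - 12*r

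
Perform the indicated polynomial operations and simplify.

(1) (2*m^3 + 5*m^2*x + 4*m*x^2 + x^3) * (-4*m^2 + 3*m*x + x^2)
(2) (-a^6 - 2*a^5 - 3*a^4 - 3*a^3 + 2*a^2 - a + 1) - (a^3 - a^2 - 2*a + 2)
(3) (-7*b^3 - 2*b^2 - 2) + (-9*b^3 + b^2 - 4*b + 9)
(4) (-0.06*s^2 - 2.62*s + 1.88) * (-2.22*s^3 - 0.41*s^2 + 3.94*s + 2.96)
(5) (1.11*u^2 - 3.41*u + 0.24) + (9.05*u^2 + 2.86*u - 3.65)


(1) = -8*m^5 - 14*m^4*x + m^3*x^2 + 13*m^2*x^3 + 7*m*x^4 + x^5
(2) = -a^6 - 2*a^5 - 3*a^4 - 4*a^3 + 3*a^2 + a - 1
(3) = -16*b^3 - b^2 - 4*b + 7
(4) = 0.1332*s^5 + 5.841*s^4 - 3.3358*s^3 - 11.2712*s^2 - 0.348*s + 5.5648
(5) = 10.16*u^2 - 0.55*u - 3.41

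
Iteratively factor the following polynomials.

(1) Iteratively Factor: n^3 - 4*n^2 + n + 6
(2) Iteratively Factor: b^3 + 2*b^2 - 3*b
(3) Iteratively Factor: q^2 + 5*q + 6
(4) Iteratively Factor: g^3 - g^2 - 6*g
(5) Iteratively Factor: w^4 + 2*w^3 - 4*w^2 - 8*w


(1) = (n - 2)*(n^2 - 2*n - 3) = (n - 2)*(n + 1)*(n - 3)
(2) = (b)*(b^2 + 2*b - 3) = b*(b + 3)*(b - 1)
(3) = (q + 3)*(q + 2)
(4) = (g - 3)*(g^2 + 2*g) = g*(g - 3)*(g + 2)
(5) = (w - 2)*(w^3 + 4*w^2 + 4*w) = (w - 2)*(w + 2)*(w^2 + 2*w) = (w - 2)*(w + 2)^2*(w)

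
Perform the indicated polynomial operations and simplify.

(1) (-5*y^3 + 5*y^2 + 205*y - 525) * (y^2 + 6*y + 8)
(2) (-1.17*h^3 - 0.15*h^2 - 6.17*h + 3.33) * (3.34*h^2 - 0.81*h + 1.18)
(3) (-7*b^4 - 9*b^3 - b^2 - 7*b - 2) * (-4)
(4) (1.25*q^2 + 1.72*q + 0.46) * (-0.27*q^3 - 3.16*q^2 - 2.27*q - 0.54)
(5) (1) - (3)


(1) = -5*y^5 - 25*y^4 + 195*y^3 + 745*y^2 - 1510*y - 4200
(2) = -3.9078*h^5 + 0.4467*h^4 - 21.8669*h^3 + 15.9429*h^2 - 9.9779*h + 3.9294
(3) = 28*b^4 + 36*b^3 + 4*b^2 + 28*b + 8
(4) = -0.3375*q^5 - 4.4144*q^4 - 8.3969*q^3 - 6.033*q^2 - 1.973*q - 0.2484
(5) = -2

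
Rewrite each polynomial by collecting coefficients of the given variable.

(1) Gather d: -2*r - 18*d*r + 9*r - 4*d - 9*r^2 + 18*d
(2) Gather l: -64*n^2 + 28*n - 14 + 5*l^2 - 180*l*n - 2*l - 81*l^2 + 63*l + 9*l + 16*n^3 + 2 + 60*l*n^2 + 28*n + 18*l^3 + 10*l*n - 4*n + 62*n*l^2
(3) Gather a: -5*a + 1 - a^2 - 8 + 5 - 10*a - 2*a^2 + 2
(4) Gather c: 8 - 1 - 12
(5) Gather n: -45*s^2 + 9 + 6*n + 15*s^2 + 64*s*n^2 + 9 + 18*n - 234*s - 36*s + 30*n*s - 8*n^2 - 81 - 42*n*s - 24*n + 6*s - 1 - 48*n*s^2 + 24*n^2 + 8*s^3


(1) = d*(14 - 18*r) - 9*r^2 + 7*r
(2) = 18*l^3 + l^2*(62*n - 76) + l*(60*n^2 - 170*n + 70) + 16*n^3 - 64*n^2 + 52*n - 12
(3) = -3*a^2 - 15*a
(4) = -5
(5) = n^2*(64*s + 16) + n*(-48*s^2 - 12*s) + 8*s^3 - 30*s^2 - 264*s - 64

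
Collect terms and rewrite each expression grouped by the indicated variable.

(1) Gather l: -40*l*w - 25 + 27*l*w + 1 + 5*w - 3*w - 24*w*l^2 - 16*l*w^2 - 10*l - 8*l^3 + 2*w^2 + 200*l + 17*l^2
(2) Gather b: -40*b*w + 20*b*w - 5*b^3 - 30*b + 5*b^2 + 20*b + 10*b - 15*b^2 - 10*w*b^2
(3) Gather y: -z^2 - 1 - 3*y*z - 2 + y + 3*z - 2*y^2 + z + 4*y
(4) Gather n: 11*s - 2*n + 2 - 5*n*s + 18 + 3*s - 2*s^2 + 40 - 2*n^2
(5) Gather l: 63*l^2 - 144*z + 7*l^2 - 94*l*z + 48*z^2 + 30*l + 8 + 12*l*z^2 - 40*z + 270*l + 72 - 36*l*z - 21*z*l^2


(1) = -8*l^3 + l^2*(17 - 24*w) + l*(-16*w^2 - 13*w + 190) + 2*w^2 + 2*w - 24
(2) = -5*b^3 + b^2*(-10*w - 10) - 20*b*w
(3) = -2*y^2 + y*(5 - 3*z) - z^2 + 4*z - 3
(4) = -2*n^2 + n*(-5*s - 2) - 2*s^2 + 14*s + 60
(5) = l^2*(70 - 21*z) + l*(12*z^2 - 130*z + 300) + 48*z^2 - 184*z + 80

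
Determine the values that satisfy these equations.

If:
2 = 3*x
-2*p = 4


Then:
p = -2
x = 2/3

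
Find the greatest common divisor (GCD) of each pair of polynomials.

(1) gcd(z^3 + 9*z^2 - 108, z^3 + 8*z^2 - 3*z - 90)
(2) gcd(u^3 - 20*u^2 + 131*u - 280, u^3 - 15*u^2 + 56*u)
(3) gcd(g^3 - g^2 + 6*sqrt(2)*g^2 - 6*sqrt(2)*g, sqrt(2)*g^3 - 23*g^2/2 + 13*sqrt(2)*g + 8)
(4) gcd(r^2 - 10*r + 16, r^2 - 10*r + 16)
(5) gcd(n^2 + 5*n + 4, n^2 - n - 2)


(1) = z^2 + 3*z - 18
(2) = gcd((u - 8)*(u - 7)*(u - 5), u*(u - 8)*(u - 7)) = u^2 - 15*u + 56
(3) = 1
(4) = gcd((r - 8)*(r - 2), (r - 8)*(r - 2)) = r^2 - 10*r + 16
(5) = n + 1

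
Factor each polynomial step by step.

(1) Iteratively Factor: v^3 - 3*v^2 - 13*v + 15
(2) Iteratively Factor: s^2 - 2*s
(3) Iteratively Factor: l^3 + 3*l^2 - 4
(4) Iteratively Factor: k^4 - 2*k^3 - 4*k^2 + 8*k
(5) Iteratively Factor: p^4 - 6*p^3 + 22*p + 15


(1) = (v - 5)*(v^2 + 2*v - 3) = (v - 5)*(v + 3)*(v - 1)
(2) = (s - 2)*(s)
(3) = (l + 2)*(l^2 + l - 2) = (l - 1)*(l + 2)*(l + 2)
(4) = (k - 2)*(k^3 - 4*k) = k*(k - 2)*(k^2 - 4) = k*(k - 2)*(k + 2)*(k - 2)
(5) = (p - 5)*(p^3 - p^2 - 5*p - 3) = (p - 5)*(p + 1)*(p^2 - 2*p - 3) = (p - 5)*(p + 1)^2*(p - 3)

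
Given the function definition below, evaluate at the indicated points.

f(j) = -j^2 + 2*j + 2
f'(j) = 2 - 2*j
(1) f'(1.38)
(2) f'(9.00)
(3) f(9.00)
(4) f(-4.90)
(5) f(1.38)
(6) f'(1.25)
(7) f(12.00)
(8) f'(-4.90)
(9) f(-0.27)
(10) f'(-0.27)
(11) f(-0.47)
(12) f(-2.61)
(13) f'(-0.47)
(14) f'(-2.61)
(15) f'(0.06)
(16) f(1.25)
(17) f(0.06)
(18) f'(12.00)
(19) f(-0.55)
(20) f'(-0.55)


(1) = -0.76
(2) = -16.00
(3) = -61.00
(4) = -31.81
(5) = 2.86
(6) = -0.50
(7) = -118.00
(8) = 11.80
(9) = 1.39
(10) = 2.54
(11) = 0.84
(12) = -10.03
(13) = 2.94
(14) = 7.22
(15) = 1.88
(16) = 2.94
(17) = 2.12
(18) = -22.00
(19) = 0.60
(20) = 3.10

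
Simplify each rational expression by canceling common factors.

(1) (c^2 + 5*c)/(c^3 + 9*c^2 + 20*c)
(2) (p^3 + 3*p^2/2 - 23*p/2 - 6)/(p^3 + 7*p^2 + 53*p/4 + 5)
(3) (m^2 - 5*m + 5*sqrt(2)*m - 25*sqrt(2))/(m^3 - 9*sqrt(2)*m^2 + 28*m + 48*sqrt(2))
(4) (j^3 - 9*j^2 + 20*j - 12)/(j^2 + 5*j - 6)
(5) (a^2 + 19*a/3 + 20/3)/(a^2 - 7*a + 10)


(1) = 1/(c + 4)
(2) = (2*p - 6)/(2*p + 5)
(3) = (m^2 + m*(-5 + 5*sqrt(2)) - 25*sqrt(2))/(m^3 - 9*sqrt(2)*m^2 + 28*m + 48*sqrt(2))
(4) = (j^2 - 8*j + 12)/(j + 6)
(5) = (3*a^2 + 19*a + 20)/(3*a^2 - 21*a + 30)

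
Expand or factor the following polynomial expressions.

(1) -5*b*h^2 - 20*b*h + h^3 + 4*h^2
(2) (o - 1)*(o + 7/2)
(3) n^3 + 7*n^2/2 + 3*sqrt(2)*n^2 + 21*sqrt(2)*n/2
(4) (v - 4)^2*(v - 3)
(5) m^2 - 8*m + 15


(1) = h*(-5*b + h)*(h + 4)
(2) = o^2 + 5*o/2 - 7/2
(3) = n*(n + 7/2)*(n + 3*sqrt(2))
(4) = v^3 - 11*v^2 + 40*v - 48
(5) = (m - 5)*(m - 3)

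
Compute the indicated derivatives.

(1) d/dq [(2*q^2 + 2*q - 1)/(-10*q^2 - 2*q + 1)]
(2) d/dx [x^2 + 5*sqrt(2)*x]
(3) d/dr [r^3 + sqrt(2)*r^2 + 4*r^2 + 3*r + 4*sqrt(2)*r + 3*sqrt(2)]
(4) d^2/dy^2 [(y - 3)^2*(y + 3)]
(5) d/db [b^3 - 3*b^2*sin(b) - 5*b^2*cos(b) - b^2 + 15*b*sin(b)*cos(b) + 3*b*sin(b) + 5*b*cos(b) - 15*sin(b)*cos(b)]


(1) = 16*q*(q - 1)/(100*q^4 + 40*q^3 - 16*q^2 - 4*q + 1)
(2) = 2*x + 5*sqrt(2)
(3) = 3*r^2 + 2*sqrt(2)*r + 8*r + 3 + 4*sqrt(2)
(4) = 6*y - 6
(5) = 5*b^2*sin(b) - 3*b^2*cos(b) + 3*b^2 - 11*b*sin(b) - 7*b*cos(b) + 15*b*cos(2*b) - 2*b + 3*sin(b) + 15*sin(2*b)/2 + 5*cos(b) - 15*cos(2*b)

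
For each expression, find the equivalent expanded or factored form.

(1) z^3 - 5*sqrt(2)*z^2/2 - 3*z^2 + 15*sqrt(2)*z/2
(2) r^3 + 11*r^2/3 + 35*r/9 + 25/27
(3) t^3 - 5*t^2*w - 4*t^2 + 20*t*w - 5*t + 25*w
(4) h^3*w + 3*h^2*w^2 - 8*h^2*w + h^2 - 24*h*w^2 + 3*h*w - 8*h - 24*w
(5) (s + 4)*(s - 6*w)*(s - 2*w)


(1) = z*(z - 3)*(z - 5*sqrt(2)/2)
(2) = (r + 1/3)*(r + 5/3)^2
(3) = (t - 5)*(t + 1)*(t - 5*w)
(4) = (h - 8)*(h + 3*w)*(h*w + 1)
(5) = s^3 - 8*s^2*w + 4*s^2 + 12*s*w^2 - 32*s*w + 48*w^2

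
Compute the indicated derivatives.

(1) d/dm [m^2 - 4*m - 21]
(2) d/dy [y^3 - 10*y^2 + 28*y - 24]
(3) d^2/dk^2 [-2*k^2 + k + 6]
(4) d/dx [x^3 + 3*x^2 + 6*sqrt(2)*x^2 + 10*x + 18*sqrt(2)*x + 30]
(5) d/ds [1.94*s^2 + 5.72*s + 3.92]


(1) = 2*m - 4
(2) = 3*y^2 - 20*y + 28
(3) = -4
(4) = 3*x^2 + 6*x + 12*sqrt(2)*x + 10 + 18*sqrt(2)
(5) = 3.88*s + 5.72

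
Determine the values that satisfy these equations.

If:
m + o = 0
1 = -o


Then:
m = 1
o = -1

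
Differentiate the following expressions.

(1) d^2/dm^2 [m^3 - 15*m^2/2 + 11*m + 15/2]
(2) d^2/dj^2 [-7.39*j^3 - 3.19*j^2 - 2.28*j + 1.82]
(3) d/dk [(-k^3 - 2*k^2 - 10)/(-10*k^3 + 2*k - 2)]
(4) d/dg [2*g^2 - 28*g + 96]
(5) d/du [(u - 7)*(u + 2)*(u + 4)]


(1) = 6*m - 15
(2) = -44.34*j - 6.38
(3) = (k*(3*k + 4)*(5*k^3 - k + 1) - (15*k^2 - 1)*(k^3 + 2*k^2 + 10))/(2*(5*k^3 - k + 1)^2)
(4) = 4*g - 28
(5) = 3*u^2 - 2*u - 34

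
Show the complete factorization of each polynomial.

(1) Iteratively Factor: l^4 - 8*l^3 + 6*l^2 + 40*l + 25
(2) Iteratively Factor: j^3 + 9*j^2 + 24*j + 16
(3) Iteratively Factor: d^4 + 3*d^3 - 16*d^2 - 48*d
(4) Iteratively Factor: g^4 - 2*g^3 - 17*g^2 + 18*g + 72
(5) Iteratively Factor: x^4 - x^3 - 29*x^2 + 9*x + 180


(1) = (l - 5)*(l^3 - 3*l^2 - 9*l - 5) = (l - 5)^2*(l^2 + 2*l + 1) = (l - 5)^2*(l + 1)*(l + 1)
(2) = (j + 4)*(j^2 + 5*j + 4) = (j + 4)^2*(j + 1)
(3) = (d + 4)*(d^3 - d^2 - 12*d) = (d - 4)*(d + 4)*(d^2 + 3*d) = d*(d - 4)*(d + 4)*(d + 3)
(4) = (g - 3)*(g^3 + g^2 - 14*g - 24) = (g - 3)*(g + 3)*(g^2 - 2*g - 8) = (g - 3)*(g + 2)*(g + 3)*(g - 4)
(5) = (x + 3)*(x^3 - 4*x^2 - 17*x + 60) = (x + 3)*(x + 4)*(x^2 - 8*x + 15) = (x - 5)*(x + 3)*(x + 4)*(x - 3)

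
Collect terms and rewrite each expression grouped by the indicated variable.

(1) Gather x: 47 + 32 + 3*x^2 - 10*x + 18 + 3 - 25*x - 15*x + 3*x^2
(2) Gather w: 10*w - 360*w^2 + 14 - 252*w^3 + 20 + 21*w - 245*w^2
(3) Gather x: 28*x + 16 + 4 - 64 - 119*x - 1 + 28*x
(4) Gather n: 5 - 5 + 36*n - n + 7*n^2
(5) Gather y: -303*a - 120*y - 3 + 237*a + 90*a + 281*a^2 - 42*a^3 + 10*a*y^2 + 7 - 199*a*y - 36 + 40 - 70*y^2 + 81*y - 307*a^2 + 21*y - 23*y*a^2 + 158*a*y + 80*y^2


(1) = 6*x^2 - 50*x + 100
(2) = -252*w^3 - 605*w^2 + 31*w + 34
(3) = -63*x - 45
(4) = 7*n^2 + 35*n
(5) = -42*a^3 - 26*a^2 + 24*a + y^2*(10*a + 10) + y*(-23*a^2 - 41*a - 18) + 8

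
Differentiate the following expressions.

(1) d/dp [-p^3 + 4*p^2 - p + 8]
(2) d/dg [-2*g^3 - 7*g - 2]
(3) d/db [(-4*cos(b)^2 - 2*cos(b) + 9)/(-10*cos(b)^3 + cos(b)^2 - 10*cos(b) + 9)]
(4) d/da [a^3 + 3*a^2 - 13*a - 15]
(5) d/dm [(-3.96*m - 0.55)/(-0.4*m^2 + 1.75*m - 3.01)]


(1) = -3*p^2 + 8*p - 1
(2) = -6*g^2 - 7
(3) = 8*(20*cos(b)^4 + 20*cos(b)^3 - 156*cos(b)^2 + 45*cos(b) - 36)*sin(b)/(-35*cos(b) + cos(2*b) - 5*cos(3*b) + 19)^2
(4) = 3*a^2 + 6*a - 13
(5) = (-1.584*m^2 - 0.44*m + 12.8821)/(0.16*m^4 - 1.4*m^3 + 5.4705*m^2 - 10.535*m + 9.0601)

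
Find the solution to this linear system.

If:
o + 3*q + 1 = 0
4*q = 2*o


Then:
o = -2/5
q = -1/5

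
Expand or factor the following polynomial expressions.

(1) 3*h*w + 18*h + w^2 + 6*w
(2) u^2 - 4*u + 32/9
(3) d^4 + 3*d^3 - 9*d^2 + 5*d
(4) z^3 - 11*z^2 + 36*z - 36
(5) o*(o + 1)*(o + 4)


(1) = (3*h + w)*(w + 6)
(2) = (u - 8/3)*(u - 4/3)
(3) = d*(d - 1)^2*(d + 5)
(4) = (z - 6)*(z - 3)*(z - 2)
(5) = o^3 + 5*o^2 + 4*o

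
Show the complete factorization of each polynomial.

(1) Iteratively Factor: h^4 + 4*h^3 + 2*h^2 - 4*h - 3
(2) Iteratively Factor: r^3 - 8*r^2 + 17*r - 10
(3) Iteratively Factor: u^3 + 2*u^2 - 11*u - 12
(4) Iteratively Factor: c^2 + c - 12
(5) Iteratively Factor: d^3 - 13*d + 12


(1) = (h - 1)*(h^3 + 5*h^2 + 7*h + 3) = (h - 1)*(h + 3)*(h^2 + 2*h + 1) = (h - 1)*(h + 1)*(h + 3)*(h + 1)
(2) = (r - 2)*(r^2 - 6*r + 5) = (r - 2)*(r - 1)*(r - 5)
(3) = (u + 4)*(u^2 - 2*u - 3) = (u + 1)*(u + 4)*(u - 3)
(4) = (c + 4)*(c - 3)
(5) = (d - 1)*(d^2 + d - 12) = (d - 1)*(d + 4)*(d - 3)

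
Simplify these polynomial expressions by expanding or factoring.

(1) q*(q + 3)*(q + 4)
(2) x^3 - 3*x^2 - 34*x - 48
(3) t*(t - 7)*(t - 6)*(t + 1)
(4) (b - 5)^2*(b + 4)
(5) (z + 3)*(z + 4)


(1) = q^3 + 7*q^2 + 12*q
(2) = (x - 8)*(x + 2)*(x + 3)
(3) = t^4 - 12*t^3 + 29*t^2 + 42*t
(4) = b^3 - 6*b^2 - 15*b + 100
(5) = z^2 + 7*z + 12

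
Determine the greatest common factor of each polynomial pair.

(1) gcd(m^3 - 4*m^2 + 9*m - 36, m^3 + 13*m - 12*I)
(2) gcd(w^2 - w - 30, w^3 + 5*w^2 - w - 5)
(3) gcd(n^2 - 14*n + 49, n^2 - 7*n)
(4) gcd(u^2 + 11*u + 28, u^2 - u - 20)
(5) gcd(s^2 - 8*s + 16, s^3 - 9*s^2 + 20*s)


(1) = gcd((m - 4)*(m - 3*I)*(m + 3*I), (m - 3*I)*(m - I)*(m + 4*I)) = m - 3*I
(2) = gcd((w - 6)*(w + 5), (w - 1)*(w + 1)*(w + 5)) = w + 5
(3) = gcd((n - 7)^2, n*(n - 7)) = n - 7
(4) = gcd((u + 4)*(u + 7), (u - 5)*(u + 4)) = u + 4
(5) = gcd((s - 4)^2, s*(s - 5)*(s - 4)) = s - 4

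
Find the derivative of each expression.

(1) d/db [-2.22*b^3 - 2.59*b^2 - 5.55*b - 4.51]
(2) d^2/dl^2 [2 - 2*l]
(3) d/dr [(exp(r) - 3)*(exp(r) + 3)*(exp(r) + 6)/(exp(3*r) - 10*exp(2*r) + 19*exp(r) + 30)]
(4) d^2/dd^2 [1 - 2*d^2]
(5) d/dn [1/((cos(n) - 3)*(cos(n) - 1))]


(1) = -6.66*b^2 - 5.18*b - 5.55
(2) = 0
(3) = (-16*exp(4*r) + 56*exp(3*r) + 276*exp(2*r) - 720*exp(r) + 756)*exp(r)/(exp(6*r) - 20*exp(5*r) + 138*exp(4*r) - 320*exp(3*r) - 239*exp(2*r) + 1140*exp(r) + 900)
(4) = -4
(5) = 2*(cos(n) - 2)*sin(n)/((cos(n) - 3)^2*(cos(n) - 1)^2)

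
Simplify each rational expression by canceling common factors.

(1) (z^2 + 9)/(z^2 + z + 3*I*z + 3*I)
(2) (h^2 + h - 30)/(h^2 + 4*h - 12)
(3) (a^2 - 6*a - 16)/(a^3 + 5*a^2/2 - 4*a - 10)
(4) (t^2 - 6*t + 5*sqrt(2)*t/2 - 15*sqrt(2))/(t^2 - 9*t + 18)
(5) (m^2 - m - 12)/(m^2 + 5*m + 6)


(1) = (z - 3*I)/(z + 1)
(2) = (h - 5)/(h - 2)
(3) = (2*a - 16)/(2*a^2 + a - 10)
(4) = (2*t + 5*sqrt(2))/(2*t - 6)
(5) = (m - 4)/(m + 2)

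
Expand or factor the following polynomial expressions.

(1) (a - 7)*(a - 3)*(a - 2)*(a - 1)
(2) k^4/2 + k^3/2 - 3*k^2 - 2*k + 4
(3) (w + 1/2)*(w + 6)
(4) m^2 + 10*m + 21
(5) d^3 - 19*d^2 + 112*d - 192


(1) = a^4 - 13*a^3 + 53*a^2 - 83*a + 42
(2) = (k/2 + 1)*(k - 2)*(k - 1)*(k + 2)
(3) = w^2 + 13*w/2 + 3
(4) = (m + 3)*(m + 7)
(5) = (d - 8)^2*(d - 3)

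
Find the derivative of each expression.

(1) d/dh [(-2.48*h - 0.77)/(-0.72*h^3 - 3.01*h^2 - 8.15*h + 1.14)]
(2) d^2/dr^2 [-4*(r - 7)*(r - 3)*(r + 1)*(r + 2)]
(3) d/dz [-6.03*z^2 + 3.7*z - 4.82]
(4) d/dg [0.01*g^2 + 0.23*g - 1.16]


(1) = (1.7856*h^3 + 7.4648*h^2 + 20.212*h - (2.48*h + 0.77)*(2.16*h^2 + 6.02*h + 8.15) - 2.8272)/(0.72*h^3 + 3.01*h^2 + 8.15*h - 1.14)^2
(2) = -48*r^2 + 168*r + 56
(3) = 3.7 - 12.06*z
(4) = 0.02*g + 0.23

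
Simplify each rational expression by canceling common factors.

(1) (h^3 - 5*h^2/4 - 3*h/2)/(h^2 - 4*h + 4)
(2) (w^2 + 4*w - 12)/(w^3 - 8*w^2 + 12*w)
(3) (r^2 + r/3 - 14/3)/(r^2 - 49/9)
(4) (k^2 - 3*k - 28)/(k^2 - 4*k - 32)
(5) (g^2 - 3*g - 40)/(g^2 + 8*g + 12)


(1) = (4*h^2 + 3*h)/(4*h - 8)
(2) = (w + 6)/(w^2 - 6*w)
(3) = (3*r - 6)/(3*r - 7)
(4) = (k - 7)/(k - 8)
(5) = (g^2 - 3*g - 40)/(g^2 + 8*g + 12)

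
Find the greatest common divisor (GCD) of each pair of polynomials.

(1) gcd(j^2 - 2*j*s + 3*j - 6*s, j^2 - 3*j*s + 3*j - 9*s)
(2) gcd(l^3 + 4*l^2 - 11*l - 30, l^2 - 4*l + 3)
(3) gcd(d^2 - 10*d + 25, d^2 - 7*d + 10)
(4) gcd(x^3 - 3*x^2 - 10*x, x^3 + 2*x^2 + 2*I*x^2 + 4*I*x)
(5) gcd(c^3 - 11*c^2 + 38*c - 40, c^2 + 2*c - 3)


(1) = j + 3
(2) = gcd((l - 3)*(l + 2)*(l + 5), (l - 3)*(l - 1)) = l - 3
(3) = d - 5
(4) = x^2 + 2*x
(5) = gcd((c - 5)*(c - 4)*(c - 2), (c - 1)*(c + 3)) = 1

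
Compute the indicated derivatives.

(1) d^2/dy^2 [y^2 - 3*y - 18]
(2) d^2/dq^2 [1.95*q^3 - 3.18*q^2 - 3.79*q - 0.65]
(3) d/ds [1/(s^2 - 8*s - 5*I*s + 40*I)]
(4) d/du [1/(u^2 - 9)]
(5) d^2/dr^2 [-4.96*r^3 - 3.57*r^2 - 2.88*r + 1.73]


(1) = 2
(2) = 11.7*q - 6.36
(3) = (-2*s + 8 + 5*I)/(s^2 - 8*s - 5*I*s + 40*I)^2
(4) = -2*u/(u^2 - 9)^2
(5) = -29.76*r - 7.14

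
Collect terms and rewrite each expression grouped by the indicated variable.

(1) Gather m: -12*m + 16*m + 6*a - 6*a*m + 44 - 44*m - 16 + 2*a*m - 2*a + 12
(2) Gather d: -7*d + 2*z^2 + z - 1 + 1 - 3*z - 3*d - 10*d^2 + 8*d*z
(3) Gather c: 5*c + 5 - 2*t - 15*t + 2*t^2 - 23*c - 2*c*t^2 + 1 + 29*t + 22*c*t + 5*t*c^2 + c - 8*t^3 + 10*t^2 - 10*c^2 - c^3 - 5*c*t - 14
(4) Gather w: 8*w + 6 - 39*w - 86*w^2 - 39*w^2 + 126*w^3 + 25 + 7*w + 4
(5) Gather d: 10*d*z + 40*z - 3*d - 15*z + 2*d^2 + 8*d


(1) = 4*a + m*(-4*a - 40) + 40
(2) = -10*d^2 + d*(8*z - 10) + 2*z^2 - 2*z
(3) = -c^3 + c^2*(5*t - 10) + c*(-2*t^2 + 17*t - 17) - 8*t^3 + 12*t^2 + 12*t - 8
(4) = 126*w^3 - 125*w^2 - 24*w + 35
(5) = 2*d^2 + d*(10*z + 5) + 25*z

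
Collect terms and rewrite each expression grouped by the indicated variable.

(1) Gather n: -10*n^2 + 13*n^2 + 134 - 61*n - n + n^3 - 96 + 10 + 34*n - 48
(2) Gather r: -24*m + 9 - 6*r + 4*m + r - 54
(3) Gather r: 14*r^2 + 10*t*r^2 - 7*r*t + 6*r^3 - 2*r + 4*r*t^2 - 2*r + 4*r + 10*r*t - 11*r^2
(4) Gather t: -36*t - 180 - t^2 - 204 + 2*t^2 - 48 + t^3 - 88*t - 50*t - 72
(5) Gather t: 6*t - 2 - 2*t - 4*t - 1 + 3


(1) = n^3 + 3*n^2 - 28*n
(2) = -20*m - 5*r - 45
(3) = 6*r^3 + r^2*(10*t + 3) + r*(4*t^2 + 3*t)
(4) = t^3 + t^2 - 174*t - 504
(5) = 0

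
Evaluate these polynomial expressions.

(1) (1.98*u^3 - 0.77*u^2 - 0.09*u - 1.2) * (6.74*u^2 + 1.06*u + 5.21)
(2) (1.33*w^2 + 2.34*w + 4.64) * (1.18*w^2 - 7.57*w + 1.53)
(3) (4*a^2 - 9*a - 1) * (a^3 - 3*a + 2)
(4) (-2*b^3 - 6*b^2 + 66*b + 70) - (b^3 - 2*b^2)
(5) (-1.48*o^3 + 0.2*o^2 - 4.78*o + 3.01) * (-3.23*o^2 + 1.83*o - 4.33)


(1) = 13.3452*u^5 - 3.091*u^4 + 8.893*u^3 - 12.1951*u^2 - 1.7409*u - 6.252
(2) = 1.5694*w^4 - 7.3069*w^3 - 10.2037*w^2 - 31.5446*w + 7.0992
(3) = 4*a^5 - 9*a^4 - 13*a^3 + 35*a^2 - 15*a - 2
(4) = -3*b^3 - 4*b^2 + 66*b + 70
(5) = 4.7804*o^5 - 3.3544*o^4 + 22.2138*o^3 - 19.3357*o^2 + 26.2057*o - 13.0333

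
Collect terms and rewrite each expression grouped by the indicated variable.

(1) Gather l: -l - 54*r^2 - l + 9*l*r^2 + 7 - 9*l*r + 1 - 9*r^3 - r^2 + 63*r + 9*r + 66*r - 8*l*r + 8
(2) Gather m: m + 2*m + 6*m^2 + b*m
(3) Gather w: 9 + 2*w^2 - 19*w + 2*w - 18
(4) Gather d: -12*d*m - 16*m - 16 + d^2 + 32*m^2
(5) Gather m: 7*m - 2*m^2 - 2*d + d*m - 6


(1) = l*(9*r^2 - 17*r - 2) - 9*r^3 - 55*r^2 + 138*r + 16
(2) = 6*m^2 + m*(b + 3)
(3) = 2*w^2 - 17*w - 9
(4) = d^2 - 12*d*m + 32*m^2 - 16*m - 16
(5) = -2*d - 2*m^2 + m*(d + 7) - 6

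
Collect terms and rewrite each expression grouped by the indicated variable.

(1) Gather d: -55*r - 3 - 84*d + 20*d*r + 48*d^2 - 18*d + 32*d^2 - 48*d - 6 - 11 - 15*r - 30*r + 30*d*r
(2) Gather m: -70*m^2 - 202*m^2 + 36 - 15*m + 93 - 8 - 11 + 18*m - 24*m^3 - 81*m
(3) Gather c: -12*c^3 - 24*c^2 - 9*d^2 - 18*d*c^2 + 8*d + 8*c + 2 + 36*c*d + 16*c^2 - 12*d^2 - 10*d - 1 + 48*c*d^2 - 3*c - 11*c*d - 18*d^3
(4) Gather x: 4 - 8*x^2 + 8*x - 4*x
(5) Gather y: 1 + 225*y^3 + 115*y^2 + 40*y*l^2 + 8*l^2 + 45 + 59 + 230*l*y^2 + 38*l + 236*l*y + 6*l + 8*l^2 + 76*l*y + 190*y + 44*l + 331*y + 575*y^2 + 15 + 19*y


(1) = 80*d^2 + d*(50*r - 150) - 100*r - 20
(2) = -24*m^3 - 272*m^2 - 78*m + 110
(3) = -12*c^3 + c^2*(-18*d - 8) + c*(48*d^2 + 25*d + 5) - 18*d^3 - 21*d^2 - 2*d + 1
(4) = -8*x^2 + 4*x + 4
(5) = 16*l^2 + 88*l + 225*y^3 + y^2*(230*l + 690) + y*(40*l^2 + 312*l + 540) + 120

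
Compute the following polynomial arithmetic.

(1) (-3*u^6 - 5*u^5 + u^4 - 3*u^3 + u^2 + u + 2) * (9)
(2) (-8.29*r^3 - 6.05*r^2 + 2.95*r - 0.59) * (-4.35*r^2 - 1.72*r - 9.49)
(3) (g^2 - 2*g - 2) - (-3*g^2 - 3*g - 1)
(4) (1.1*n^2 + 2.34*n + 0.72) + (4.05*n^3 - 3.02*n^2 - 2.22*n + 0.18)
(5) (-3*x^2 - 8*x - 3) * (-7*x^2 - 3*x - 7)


(1) = -27*u^6 - 45*u^5 + 9*u^4 - 27*u^3 + 9*u^2 + 9*u + 18
(2) = 36.0615*r^5 + 40.5763*r^4 + 76.2456*r^3 + 54.907*r^2 - 26.9807*r + 5.5991
(3) = 4*g^2 + g - 1
(4) = 4.05*n^3 - 1.92*n^2 + 0.12*n + 0.9
(5) = 21*x^4 + 65*x^3 + 66*x^2 + 65*x + 21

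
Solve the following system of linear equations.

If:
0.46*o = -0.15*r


Then:
o = -0.326086956521739*r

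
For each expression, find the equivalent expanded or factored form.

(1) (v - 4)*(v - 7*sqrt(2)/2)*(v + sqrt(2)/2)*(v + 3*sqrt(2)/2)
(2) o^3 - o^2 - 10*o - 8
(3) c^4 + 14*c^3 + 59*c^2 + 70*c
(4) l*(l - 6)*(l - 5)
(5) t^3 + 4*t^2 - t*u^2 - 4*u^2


(1) = v^4 - 4*v^3 - 3*sqrt(2)*v^3/2 - 25*v^2/2 + 6*sqrt(2)*v^2 - 21*sqrt(2)*v/4 + 50*v + 21*sqrt(2)
(2) = (o - 4)*(o + 1)*(o + 2)
(3) = c*(c + 2)*(c + 5)*(c + 7)
(4) = l^3 - 11*l^2 + 30*l
(5) = (t + 4)*(t - u)*(t + u)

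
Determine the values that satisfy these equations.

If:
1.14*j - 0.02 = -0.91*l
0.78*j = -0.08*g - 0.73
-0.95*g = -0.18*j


Then:
g = -0.17
j = -0.92
l = 1.17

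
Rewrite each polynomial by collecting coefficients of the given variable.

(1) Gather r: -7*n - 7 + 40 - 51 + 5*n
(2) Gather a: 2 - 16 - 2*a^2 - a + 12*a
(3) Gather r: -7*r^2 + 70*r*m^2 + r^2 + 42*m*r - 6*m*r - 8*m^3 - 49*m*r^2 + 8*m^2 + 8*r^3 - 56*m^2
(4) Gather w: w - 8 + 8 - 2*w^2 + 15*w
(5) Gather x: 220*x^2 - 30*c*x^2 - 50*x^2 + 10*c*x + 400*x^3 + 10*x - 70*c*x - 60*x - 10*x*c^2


(1) = -2*n - 18
(2) = -2*a^2 + 11*a - 14
(3) = -8*m^3 - 48*m^2 + 8*r^3 + r^2*(-49*m - 6) + r*(70*m^2 + 36*m)
(4) = -2*w^2 + 16*w
(5) = 400*x^3 + x^2*(170 - 30*c) + x*(-10*c^2 - 60*c - 50)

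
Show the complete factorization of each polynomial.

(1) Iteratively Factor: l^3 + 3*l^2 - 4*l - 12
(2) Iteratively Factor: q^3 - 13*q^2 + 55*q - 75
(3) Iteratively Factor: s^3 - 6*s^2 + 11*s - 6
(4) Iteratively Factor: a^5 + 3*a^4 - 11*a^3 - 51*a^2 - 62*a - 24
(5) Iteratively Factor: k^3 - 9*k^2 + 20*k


(1) = (l + 2)*(l^2 + l - 6) = (l + 2)*(l + 3)*(l - 2)
(2) = (q - 5)*(q^2 - 8*q + 15) = (q - 5)*(q - 3)*(q - 5)
(3) = (s - 2)*(s^2 - 4*s + 3) = (s - 2)*(s - 1)*(s - 3)
(4) = (a - 4)*(a^4 + 7*a^3 + 17*a^2 + 17*a + 6) = (a - 4)*(a + 1)*(a^3 + 6*a^2 + 11*a + 6) = (a - 4)*(a + 1)*(a + 3)*(a^2 + 3*a + 2) = (a - 4)*(a + 1)^2*(a + 3)*(a + 2)
(5) = (k - 5)*(k^2 - 4*k) = k*(k - 5)*(k - 4)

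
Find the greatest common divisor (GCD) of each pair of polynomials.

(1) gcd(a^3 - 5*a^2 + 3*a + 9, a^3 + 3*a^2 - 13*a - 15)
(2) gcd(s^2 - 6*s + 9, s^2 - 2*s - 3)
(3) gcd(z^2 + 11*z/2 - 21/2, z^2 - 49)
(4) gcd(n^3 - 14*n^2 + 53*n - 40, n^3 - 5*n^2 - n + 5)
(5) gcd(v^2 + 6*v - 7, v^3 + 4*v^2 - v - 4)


(1) = gcd((a - 3)^2*(a + 1), (a - 3)*(a + 1)*(a + 5)) = a^2 - 2*a - 3
(2) = gcd((s - 3)^2, (s - 3)*(s + 1)) = s - 3
(3) = gcd((z - 3/2)*(z + 7), (z - 7)*(z + 7)) = z + 7
(4) = n^2 - 6*n + 5
(5) = gcd((v - 1)*(v + 7), (v - 1)*(v + 1)*(v + 4)) = v - 1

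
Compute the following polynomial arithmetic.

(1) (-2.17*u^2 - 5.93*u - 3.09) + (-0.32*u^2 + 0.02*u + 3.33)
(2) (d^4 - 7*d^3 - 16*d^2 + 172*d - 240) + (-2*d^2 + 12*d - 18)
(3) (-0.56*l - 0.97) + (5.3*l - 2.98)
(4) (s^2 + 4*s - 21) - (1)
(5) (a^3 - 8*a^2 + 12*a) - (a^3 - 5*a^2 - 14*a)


(1) = -2.49*u^2 - 5.91*u + 0.24
(2) = d^4 - 7*d^3 - 18*d^2 + 184*d - 258
(3) = 4.74*l - 3.95
(4) = s^2 + 4*s - 22
(5) = -3*a^2 + 26*a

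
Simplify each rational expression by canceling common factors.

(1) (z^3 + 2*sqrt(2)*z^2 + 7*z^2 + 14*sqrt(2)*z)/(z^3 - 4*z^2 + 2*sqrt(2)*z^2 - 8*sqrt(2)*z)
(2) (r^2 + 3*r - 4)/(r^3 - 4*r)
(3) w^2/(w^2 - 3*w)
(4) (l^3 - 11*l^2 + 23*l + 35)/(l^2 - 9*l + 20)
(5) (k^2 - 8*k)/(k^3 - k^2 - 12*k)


(1) = (z + 7)/(z - 4)
(2) = (r^2 + 3*r - 4)/(r^3 - 4*r)
(3) = w/(w - 3)
(4) = (l^2 - 6*l - 7)/(l - 4)
(5) = (k - 8)/(k^2 - k - 12)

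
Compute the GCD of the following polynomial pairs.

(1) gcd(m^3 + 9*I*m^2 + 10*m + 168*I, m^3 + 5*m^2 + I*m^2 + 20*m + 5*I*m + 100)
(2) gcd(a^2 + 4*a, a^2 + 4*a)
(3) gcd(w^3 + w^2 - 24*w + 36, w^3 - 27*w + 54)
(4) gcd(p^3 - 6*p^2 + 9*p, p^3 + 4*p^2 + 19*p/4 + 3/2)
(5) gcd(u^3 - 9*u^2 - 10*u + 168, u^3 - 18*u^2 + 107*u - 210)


(1) = m - 4*I
(2) = a^2 + 4*a
(3) = w^2 + 3*w - 18
(4) = 1
(5) = u^2 - 13*u + 42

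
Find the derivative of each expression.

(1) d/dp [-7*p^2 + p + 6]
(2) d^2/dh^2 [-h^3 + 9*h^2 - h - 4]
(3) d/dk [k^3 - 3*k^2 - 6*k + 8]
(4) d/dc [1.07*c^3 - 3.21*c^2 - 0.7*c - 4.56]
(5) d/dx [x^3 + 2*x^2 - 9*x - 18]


(1) = 1 - 14*p
(2) = 18 - 6*h
(3) = 3*k^2 - 6*k - 6
(4) = 3.21*c^2 - 6.42*c - 0.7
(5) = 3*x^2 + 4*x - 9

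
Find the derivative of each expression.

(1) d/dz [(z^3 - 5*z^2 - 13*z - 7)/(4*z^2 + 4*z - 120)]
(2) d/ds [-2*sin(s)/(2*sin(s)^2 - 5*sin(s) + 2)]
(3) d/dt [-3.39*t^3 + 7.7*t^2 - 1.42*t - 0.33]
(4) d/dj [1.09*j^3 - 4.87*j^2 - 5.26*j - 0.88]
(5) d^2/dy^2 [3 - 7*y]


(1) = (z^4 + 2*z^3 - 82*z^2 + 314*z + 397)/(4*(z^4 + 2*z^3 - 59*z^2 - 60*z + 900))
(2) = -4*cos(s)^3/((sin(s) - 2)^2*(2*sin(s) - 1)^2)
(3) = -10.17*t^2 + 15.4*t - 1.42
(4) = 3.27*j^2 - 9.74*j - 5.26
(5) = 0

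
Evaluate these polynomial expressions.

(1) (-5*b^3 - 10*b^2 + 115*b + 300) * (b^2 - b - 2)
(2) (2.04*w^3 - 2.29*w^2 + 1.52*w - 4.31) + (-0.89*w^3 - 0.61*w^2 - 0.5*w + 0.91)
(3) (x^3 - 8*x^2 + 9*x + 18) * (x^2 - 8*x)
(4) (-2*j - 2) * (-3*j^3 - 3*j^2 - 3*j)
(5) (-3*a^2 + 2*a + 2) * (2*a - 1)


(1) = -5*b^5 - 5*b^4 + 135*b^3 + 205*b^2 - 530*b - 600
(2) = 1.15*w^3 - 2.9*w^2 + 1.02*w - 3.4
(3) = x^5 - 16*x^4 + 73*x^3 - 54*x^2 - 144*x
(4) = 6*j^4 + 12*j^3 + 12*j^2 + 6*j
(5) = -6*a^3 + 7*a^2 + 2*a - 2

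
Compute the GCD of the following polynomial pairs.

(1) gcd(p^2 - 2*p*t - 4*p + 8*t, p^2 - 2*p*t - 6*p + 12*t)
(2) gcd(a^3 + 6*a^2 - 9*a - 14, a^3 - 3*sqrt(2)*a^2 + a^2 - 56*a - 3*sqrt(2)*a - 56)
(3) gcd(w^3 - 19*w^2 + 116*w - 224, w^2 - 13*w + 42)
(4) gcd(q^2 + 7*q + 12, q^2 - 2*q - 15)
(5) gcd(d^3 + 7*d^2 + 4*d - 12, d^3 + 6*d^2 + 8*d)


(1) = p - 2*t
(2) = a + 1
(3) = w - 7
(4) = q + 3
(5) = d + 2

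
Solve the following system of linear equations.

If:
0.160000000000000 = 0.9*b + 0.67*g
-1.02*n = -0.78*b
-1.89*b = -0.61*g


Then:
b = 0.05
g = 0.17
n = 0.04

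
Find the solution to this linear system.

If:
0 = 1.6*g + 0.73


Then:
g = -0.46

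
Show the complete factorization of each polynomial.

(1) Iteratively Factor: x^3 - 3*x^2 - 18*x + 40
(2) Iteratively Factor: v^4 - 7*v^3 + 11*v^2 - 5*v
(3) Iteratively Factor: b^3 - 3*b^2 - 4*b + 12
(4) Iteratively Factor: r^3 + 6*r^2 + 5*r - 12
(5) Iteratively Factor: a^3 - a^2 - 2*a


(1) = (x - 2)*(x^2 - x - 20) = (x - 2)*(x + 4)*(x - 5)
(2) = (v - 1)*(v^3 - 6*v^2 + 5*v) = v*(v - 1)*(v^2 - 6*v + 5) = v*(v - 5)*(v - 1)*(v - 1)
(3) = (b - 2)*(b^2 - b - 6) = (b - 2)*(b + 2)*(b - 3)
(4) = (r - 1)*(r^2 + 7*r + 12) = (r - 1)*(r + 4)*(r + 3)
(5) = (a)*(a^2 - a - 2) = a*(a - 2)*(a + 1)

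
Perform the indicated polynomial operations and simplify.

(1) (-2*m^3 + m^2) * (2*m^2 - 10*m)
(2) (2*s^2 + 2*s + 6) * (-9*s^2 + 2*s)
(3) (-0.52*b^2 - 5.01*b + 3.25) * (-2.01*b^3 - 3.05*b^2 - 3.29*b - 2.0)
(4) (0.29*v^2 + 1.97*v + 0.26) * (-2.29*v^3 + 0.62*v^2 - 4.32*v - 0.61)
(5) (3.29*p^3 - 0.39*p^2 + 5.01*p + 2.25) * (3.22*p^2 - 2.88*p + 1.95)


(1) = -4*m^5 + 22*m^4 - 10*m^3
(2) = -18*s^4 - 14*s^3 - 50*s^2 + 12*s
(3) = 1.0452*b^5 + 11.6561*b^4 + 10.4588*b^3 + 7.6104*b^2 - 0.6725*b - 6.5
(4) = -0.6641*v^5 - 4.3315*v^4 - 0.6268*v^3 - 8.5261*v^2 - 2.3249*v - 0.1586
(5) = 10.5938*p^5 - 10.731*p^4 + 23.6709*p^3 - 7.9443*p^2 + 3.2895*p + 4.3875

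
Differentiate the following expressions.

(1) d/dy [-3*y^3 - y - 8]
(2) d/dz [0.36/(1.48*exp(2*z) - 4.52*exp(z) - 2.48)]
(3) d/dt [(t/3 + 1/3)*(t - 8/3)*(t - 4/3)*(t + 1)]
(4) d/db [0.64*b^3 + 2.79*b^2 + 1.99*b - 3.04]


(1) = -9*y^2 - 1
(2) = (1.6272 - 1.0656*exp(z))*exp(z)/(-1.48*exp(2*z) + 4.52*exp(z) + 2.48)^2
(3) = 4*t^3/3 - 2*t^2 - 62*t/27 + 28/27
(4) = 1.92*b^2 + 5.58*b + 1.99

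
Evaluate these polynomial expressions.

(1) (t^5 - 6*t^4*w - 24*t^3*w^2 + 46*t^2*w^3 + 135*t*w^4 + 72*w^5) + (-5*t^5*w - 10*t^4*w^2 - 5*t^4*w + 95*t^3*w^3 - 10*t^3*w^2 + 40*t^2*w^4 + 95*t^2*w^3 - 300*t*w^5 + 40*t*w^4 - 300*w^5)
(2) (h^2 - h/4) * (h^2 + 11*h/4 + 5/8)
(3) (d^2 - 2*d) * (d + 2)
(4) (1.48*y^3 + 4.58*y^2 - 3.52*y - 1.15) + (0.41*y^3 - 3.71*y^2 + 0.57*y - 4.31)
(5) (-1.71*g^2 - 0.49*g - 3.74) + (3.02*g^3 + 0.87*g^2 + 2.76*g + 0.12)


(1) = -5*t^5*w + t^5 - 10*t^4*w^2 - 11*t^4*w + 95*t^3*w^3 - 34*t^3*w^2 + 40*t^2*w^4 + 141*t^2*w^3 - 300*t*w^5 + 175*t*w^4 - 228*w^5
(2) = h^4 + 5*h^3/2 - h^2/16 - 5*h/32
(3) = d^3 - 4*d
(4) = 1.89*y^3 + 0.87*y^2 - 2.95*y - 5.46
(5) = 3.02*g^3 - 0.84*g^2 + 2.27*g - 3.62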